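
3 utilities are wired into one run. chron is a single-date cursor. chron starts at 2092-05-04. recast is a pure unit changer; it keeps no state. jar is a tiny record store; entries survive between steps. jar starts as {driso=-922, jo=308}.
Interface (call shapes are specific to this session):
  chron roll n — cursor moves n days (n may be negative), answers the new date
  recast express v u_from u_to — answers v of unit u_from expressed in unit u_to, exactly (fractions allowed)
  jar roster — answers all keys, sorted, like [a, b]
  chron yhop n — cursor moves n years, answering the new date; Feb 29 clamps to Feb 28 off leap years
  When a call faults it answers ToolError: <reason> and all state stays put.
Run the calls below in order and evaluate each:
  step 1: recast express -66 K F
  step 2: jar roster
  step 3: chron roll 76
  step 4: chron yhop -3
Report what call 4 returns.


Answer: 2089-07-19

Derivation:
Step: recast express[v→-66; u_from→K; u_to→F]
Result: -57847/100
Step: jar roster[]
Result: [driso, jo]
Step: chron roll[n→76]
Result: 2092-07-19
Step: chron yhop[n→-3]
Result: 2089-07-19


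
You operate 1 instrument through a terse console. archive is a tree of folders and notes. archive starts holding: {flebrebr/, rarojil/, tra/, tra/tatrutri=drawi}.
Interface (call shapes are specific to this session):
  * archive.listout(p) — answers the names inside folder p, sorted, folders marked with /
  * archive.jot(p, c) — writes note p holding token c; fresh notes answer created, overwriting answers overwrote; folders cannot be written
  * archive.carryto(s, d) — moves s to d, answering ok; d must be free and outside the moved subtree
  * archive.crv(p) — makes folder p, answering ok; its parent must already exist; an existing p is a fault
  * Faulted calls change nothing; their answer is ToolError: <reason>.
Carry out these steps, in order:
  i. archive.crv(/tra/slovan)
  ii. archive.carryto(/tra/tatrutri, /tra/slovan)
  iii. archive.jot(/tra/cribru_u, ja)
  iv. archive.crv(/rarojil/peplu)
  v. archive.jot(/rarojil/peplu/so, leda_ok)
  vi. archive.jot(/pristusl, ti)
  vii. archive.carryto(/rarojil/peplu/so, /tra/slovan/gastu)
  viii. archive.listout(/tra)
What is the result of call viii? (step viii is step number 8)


>>> archive.crv p: /tra/slovan
:: ok
>>> archive.carryto s: /tra/tatrutri d: /tra/slovan
:: ToolError: exists
>>> archive.jot p: /tra/cribru_u c: ja
:: created
>>> archive.crv p: /rarojil/peplu
:: ok
>>> archive.jot p: /rarojil/peplu/so c: leda_ok
:: created
>>> archive.jot p: /pristusl c: ti
:: created
>>> archive.carryto s: /rarojil/peplu/so d: /tra/slovan/gastu
:: ok
>>> archive.listout p: /tra
:: [cribru_u, slovan/, tatrutri]

Answer: [cribru_u, slovan/, tatrutri]


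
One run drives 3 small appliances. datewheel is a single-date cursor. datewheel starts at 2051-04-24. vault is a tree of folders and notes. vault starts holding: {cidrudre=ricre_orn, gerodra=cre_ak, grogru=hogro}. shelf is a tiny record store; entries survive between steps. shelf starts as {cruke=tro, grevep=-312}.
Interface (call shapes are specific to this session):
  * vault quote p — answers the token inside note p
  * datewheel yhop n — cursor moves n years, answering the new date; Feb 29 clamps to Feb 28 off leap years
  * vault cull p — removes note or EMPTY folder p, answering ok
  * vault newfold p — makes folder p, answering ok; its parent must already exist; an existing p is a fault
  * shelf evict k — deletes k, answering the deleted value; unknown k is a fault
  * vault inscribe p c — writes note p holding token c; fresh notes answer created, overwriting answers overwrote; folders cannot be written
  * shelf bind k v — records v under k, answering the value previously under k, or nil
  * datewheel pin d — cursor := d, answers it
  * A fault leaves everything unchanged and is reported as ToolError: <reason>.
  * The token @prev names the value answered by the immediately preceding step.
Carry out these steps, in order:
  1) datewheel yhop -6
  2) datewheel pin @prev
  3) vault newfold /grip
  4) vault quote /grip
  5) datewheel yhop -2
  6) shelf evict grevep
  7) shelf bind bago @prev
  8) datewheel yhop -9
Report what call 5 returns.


Answer: 2043-04-24

Derivation:
~$ datewheel yhop n→-6
  2045-04-24
~$ datewheel pin d→@prev
  2045-04-24
~$ vault newfold p→/grip
  ok
~$ vault quote p→/grip
  ToolError: is a directory
~$ datewheel yhop n→-2
  2043-04-24
~$ shelf evict k→grevep
  -312
~$ shelf bind k→bago v→@prev
  nil
~$ datewheel yhop n→-9
  2034-04-24


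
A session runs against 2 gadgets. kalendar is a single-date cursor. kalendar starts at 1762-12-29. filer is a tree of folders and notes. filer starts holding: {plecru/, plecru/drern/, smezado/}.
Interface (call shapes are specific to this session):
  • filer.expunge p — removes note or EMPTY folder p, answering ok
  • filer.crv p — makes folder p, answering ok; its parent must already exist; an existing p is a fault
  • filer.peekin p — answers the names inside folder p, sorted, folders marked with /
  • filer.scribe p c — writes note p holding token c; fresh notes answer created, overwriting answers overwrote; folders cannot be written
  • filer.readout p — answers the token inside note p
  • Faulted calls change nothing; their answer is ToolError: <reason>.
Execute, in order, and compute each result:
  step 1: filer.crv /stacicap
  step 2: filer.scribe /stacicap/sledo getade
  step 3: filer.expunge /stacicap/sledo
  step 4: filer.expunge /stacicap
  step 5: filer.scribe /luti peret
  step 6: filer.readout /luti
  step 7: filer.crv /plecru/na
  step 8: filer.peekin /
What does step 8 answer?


# 1. filer.crv(p='/stacicap') => ok
# 2. filer.scribe(p='/stacicap/sledo', c='getade') => created
# 3. filer.expunge(p='/stacicap/sledo') => ok
# 4. filer.expunge(p='/stacicap') => ok
# 5. filer.scribe(p='/luti', c='peret') => created
# 6. filer.readout(p='/luti') => peret
# 7. filer.crv(p='/plecru/na') => ok
# 8. filer.peekin(p='/') => [luti, plecru/, smezado/]

Answer: [luti, plecru/, smezado/]


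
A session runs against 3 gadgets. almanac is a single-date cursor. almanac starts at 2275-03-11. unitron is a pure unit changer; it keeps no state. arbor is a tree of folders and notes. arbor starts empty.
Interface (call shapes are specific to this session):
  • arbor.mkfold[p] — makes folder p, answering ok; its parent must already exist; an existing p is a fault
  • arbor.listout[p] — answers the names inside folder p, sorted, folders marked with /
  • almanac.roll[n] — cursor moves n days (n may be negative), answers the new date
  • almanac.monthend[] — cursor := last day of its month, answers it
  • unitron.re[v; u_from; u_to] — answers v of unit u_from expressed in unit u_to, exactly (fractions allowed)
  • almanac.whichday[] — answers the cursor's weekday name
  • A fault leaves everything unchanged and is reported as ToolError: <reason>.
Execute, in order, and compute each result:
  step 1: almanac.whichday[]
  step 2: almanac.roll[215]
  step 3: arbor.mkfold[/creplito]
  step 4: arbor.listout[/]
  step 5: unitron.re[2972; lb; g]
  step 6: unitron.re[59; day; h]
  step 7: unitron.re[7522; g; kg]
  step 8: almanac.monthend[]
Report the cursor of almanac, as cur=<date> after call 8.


Answer: cur=2275-10-31

Derivation:
-- 1. almanac.whichday() : Thursday
-- 2. almanac.roll(n=215) : 2275-10-12
-- 3. arbor.mkfold(p=/creplito) : ok
-- 4. arbor.listout(p=/) : [creplito/]
-- 5. unitron.re(v=2972, u_from=lb, u_to=g) : 33701913091/25000
-- 6. unitron.re(v=59, u_from=day, u_to=h) : 1416
-- 7. unitron.re(v=7522, u_from=g, u_to=kg) : 3761/500
-- 8. almanac.monthend() : 2275-10-31


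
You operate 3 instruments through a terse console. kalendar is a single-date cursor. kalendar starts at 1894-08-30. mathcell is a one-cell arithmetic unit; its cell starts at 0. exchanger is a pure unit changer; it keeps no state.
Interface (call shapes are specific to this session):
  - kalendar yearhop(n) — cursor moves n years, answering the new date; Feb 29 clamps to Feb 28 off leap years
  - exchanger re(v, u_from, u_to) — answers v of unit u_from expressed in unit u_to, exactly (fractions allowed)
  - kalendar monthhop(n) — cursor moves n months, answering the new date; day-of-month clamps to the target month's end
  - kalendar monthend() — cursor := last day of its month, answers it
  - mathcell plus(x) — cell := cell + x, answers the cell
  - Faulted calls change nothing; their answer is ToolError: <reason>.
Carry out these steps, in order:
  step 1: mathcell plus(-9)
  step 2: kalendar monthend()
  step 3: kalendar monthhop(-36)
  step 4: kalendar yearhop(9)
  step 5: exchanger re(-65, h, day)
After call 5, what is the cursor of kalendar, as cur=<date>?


% mathcell plus(-9) => -9
% kalendar monthend() => 1894-08-31
% kalendar monthhop(-36) => 1891-08-31
% kalendar yearhop(9) => 1900-08-31
% exchanger re(-65, h, day) => -65/24

Answer: cur=1900-08-31


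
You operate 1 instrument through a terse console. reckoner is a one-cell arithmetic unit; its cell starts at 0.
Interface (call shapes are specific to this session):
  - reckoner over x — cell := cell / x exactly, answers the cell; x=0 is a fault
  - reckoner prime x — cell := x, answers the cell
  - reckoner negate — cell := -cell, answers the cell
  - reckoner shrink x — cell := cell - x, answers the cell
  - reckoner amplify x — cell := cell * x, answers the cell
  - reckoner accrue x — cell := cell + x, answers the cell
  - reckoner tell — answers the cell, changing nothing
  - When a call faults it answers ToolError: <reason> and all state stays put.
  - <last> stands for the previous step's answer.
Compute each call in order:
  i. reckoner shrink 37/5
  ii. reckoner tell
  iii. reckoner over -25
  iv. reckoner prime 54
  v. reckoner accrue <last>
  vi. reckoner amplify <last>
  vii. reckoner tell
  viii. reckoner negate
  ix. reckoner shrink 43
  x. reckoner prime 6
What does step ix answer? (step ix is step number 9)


Answer: -11707

Derivation:
% reckoner shrink(x: 37/5) -> -37/5
% reckoner tell() -> -37/5
% reckoner over(x: -25) -> 37/125
% reckoner prime(x: 54) -> 54
% reckoner accrue(x: <last>) -> 108
% reckoner amplify(x: <last>) -> 11664
% reckoner tell() -> 11664
% reckoner negate() -> -11664
% reckoner shrink(x: 43) -> -11707
% reckoner prime(x: 6) -> 6


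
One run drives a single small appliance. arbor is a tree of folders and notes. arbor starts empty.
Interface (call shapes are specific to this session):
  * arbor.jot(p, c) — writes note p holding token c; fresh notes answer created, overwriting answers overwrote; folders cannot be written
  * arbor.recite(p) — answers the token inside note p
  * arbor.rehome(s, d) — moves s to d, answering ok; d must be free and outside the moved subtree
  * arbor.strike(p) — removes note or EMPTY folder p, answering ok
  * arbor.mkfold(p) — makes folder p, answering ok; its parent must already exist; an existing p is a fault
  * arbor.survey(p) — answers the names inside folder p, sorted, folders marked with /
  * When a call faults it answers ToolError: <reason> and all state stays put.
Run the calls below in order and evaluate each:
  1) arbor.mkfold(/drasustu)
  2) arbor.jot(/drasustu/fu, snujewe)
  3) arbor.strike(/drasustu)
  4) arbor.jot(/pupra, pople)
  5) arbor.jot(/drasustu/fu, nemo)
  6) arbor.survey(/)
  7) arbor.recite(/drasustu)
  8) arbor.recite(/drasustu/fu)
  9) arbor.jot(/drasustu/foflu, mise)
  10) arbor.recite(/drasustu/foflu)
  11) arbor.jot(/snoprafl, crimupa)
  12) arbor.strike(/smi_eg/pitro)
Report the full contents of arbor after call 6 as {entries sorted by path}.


Do: arbor.mkfold[p='/drasustu']
See: ok
Do: arbor.jot[p='/drasustu/fu'; c='snujewe']
See: created
Do: arbor.strike[p='/drasustu']
See: ToolError: not empty
Do: arbor.jot[p='/pupra'; c='pople']
See: created
Do: arbor.jot[p='/drasustu/fu'; c='nemo']
See: overwrote
Do: arbor.survey[p='/']
See: [drasustu/, pupra]
Do: arbor.recite[p='/drasustu']
See: ToolError: is a directory
Do: arbor.recite[p='/drasustu/fu']
See: nemo
Do: arbor.jot[p='/drasustu/foflu'; c='mise']
See: created
Do: arbor.recite[p='/drasustu/foflu']
See: mise
Do: arbor.jot[p='/snoprafl'; c='crimupa']
See: created
Do: arbor.strike[p='/smi_eg/pitro']
See: ToolError: not found

Answer: {drasustu/, drasustu/fu=nemo, pupra=pople}


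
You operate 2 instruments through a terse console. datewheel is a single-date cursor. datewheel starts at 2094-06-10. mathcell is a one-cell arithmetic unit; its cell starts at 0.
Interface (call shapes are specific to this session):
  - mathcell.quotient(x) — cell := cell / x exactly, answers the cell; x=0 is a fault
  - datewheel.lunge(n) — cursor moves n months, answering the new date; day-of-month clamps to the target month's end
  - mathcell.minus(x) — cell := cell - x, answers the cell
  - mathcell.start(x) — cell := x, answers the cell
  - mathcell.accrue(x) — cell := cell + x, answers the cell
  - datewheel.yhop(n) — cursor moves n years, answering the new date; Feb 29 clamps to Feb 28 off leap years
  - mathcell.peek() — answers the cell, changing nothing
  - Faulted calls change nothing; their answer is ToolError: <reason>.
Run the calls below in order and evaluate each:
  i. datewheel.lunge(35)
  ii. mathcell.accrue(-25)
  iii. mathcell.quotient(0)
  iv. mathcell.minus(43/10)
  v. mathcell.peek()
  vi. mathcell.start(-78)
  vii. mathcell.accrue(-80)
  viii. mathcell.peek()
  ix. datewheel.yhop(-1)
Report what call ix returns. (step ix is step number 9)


Next I call lunge with n='35', and observe 2097-05-10.
Invoking accrue with x='-25', and see -25.
Invoking quotient with x='0', — result: ToolError: division by zero.
Then minus with x='43/10', giving -293/10.
Then peek(): -293/10.
Calling start with x='-78', yielding -78.
I try accrue with x='-80', and see -158.
I use peek: -158.
I invoke yhop with n='-1': 2096-05-10.

Answer: 2096-05-10


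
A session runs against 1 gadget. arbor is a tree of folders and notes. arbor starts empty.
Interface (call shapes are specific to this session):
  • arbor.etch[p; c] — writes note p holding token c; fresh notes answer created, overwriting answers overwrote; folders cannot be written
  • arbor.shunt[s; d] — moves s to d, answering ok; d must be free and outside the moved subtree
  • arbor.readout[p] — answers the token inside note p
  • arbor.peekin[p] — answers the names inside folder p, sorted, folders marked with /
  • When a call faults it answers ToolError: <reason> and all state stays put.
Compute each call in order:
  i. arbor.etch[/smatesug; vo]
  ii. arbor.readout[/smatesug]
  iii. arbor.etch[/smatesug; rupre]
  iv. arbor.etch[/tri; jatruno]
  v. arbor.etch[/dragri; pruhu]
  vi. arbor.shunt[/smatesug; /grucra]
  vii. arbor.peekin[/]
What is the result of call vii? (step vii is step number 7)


Act: arbor.etch[p='/smatesug'; c='vo']
Obs: created
Act: arbor.readout[p='/smatesug']
Obs: vo
Act: arbor.etch[p='/smatesug'; c='rupre']
Obs: overwrote
Act: arbor.etch[p='/tri'; c='jatruno']
Obs: created
Act: arbor.etch[p='/dragri'; c='pruhu']
Obs: created
Act: arbor.shunt[s='/smatesug'; d='/grucra']
Obs: ok
Act: arbor.peekin[p='/']
Obs: [dragri, grucra, tri]

Answer: [dragri, grucra, tri]


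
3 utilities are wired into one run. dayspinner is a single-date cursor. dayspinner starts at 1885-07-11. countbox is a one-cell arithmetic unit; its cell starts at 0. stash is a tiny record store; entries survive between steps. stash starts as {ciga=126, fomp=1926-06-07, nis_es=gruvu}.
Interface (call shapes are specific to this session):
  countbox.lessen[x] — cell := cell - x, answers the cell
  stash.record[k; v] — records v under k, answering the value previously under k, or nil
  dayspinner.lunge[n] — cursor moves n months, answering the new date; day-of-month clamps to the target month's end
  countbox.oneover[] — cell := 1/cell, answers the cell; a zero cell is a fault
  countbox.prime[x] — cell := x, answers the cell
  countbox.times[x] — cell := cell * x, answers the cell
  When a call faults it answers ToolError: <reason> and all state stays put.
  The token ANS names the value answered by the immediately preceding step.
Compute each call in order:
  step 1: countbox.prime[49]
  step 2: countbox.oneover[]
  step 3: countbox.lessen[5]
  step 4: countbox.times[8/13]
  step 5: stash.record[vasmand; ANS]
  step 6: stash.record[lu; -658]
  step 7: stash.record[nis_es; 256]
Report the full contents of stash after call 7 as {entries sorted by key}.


CALL countbox.prime[x→49]
RET  49
CALL countbox.oneover[]
RET  1/49
CALL countbox.lessen[x→5]
RET  -244/49
CALL countbox.times[x→8/13]
RET  -1952/637
CALL stash.record[k→vasmand; v→ANS]
RET  nil
CALL stash.record[k→lu; v→-658]
RET  nil
CALL stash.record[k→nis_es; v→256]
RET  gruvu

Answer: {ciga=126, fomp=1926-06-07, lu=-658, nis_es=256, vasmand=-1952/637}


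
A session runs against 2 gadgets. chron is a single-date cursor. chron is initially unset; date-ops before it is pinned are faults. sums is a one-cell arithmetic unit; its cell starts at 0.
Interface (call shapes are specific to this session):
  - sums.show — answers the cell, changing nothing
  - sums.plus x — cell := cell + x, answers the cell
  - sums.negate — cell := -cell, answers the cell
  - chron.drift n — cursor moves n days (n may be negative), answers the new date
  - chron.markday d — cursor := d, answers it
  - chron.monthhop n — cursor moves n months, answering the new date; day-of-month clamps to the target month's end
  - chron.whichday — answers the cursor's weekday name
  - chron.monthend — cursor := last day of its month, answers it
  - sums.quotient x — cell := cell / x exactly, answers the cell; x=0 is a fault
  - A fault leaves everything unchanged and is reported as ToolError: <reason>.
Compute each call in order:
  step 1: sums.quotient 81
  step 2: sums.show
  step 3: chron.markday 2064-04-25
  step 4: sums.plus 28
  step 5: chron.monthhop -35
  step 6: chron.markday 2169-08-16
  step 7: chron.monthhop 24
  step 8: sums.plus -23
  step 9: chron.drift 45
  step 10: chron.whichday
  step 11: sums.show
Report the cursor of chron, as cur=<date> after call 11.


~$ sums.quotient x='81'
:: 0
~$ sums.show
:: 0
~$ chron.markday d='2064-04-25'
:: 2064-04-25
~$ sums.plus x='28'
:: 28
~$ chron.monthhop n='-35'
:: 2061-05-25
~$ chron.markday d='2169-08-16'
:: 2169-08-16
~$ chron.monthhop n='24'
:: 2171-08-16
~$ sums.plus x='-23'
:: 5
~$ chron.drift n='45'
:: 2171-09-30
~$ chron.whichday
:: Monday
~$ sums.show
:: 5

Answer: cur=2171-09-30


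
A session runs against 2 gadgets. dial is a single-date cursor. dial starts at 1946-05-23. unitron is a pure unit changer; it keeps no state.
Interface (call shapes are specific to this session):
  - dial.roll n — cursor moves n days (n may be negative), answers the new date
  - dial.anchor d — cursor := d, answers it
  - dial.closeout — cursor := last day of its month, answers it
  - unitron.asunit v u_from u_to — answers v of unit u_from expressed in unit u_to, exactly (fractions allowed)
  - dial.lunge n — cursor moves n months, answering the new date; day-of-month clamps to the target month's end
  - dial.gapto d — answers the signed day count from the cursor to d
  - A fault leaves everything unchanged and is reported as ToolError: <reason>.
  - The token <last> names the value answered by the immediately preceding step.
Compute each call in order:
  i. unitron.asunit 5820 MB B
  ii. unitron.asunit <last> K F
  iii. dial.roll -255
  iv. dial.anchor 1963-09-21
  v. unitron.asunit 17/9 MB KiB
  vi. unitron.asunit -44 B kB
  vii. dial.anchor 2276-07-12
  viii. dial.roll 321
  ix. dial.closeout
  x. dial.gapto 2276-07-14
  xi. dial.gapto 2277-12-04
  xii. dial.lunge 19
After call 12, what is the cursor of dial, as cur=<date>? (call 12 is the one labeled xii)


Answer: cur=2278-12-31

Derivation:
Do: unitron.asunit[v→5820; u_from→MB; u_to→B]
See: 5820000000
Do: unitron.asunit[v→<last>; u_from→K; u_to→F]
See: 1047599954033/100
Do: dial.roll[n→-255]
See: 1945-09-10
Do: dial.anchor[d→1963-09-21]
See: 1963-09-21
Do: unitron.asunit[v→17/9; u_from→MB; u_to→KiB]
See: 265625/144
Do: unitron.asunit[v→-44; u_from→B; u_to→kB]
See: -11/250
Do: dial.anchor[d→2276-07-12]
See: 2276-07-12
Do: dial.roll[n→321]
See: 2277-05-29
Do: dial.closeout[]
See: 2277-05-31
Do: dial.gapto[d→2276-07-14]
See: -321
Do: dial.gapto[d→2277-12-04]
See: 187
Do: dial.lunge[n→19]
See: 2278-12-31


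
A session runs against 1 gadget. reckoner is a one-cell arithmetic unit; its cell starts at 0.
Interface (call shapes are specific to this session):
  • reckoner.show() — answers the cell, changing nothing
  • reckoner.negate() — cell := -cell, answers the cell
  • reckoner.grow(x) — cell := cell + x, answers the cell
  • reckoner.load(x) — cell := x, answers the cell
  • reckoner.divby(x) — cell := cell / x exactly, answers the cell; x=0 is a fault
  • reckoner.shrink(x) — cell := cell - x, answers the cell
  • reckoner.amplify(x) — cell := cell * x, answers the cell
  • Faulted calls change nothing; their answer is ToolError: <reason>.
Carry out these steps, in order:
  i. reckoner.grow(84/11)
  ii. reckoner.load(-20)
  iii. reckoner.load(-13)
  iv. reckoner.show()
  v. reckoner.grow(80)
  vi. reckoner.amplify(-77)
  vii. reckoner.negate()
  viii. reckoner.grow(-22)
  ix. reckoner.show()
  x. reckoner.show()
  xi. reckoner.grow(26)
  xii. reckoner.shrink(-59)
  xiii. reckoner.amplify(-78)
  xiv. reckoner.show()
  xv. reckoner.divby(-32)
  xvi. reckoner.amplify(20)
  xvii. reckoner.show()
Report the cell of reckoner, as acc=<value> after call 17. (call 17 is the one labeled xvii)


→ grow(x: 84/11)
← 84/11
→ load(x: -20)
← -20
→ load(x: -13)
← -13
→ show()
← -13
→ grow(x: 80)
← 67
→ amplify(x: -77)
← -5159
→ negate()
← 5159
→ grow(x: -22)
← 5137
→ show()
← 5137
→ show()
← 5137
→ grow(x: 26)
← 5163
→ shrink(x: -59)
← 5222
→ amplify(x: -78)
← -407316
→ show()
← -407316
→ divby(x: -32)
← 101829/8
→ amplify(x: 20)
← 509145/2
→ show()
← 509145/2

Answer: acc=509145/2


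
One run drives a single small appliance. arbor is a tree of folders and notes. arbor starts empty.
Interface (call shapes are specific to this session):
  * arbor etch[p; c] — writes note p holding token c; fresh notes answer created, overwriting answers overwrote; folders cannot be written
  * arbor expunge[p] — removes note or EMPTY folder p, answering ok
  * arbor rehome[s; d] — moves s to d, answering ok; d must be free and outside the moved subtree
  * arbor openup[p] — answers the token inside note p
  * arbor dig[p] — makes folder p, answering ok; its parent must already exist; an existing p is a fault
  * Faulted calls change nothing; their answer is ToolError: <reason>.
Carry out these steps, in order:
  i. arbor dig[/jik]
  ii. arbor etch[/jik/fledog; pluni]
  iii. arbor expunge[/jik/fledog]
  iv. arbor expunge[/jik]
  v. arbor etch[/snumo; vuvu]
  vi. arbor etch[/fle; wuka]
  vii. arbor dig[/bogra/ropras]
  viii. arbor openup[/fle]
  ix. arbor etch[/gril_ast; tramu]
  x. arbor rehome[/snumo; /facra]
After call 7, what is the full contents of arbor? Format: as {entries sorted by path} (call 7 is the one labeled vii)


% 1. arbor dig(/jik) => ok
% 2. arbor etch(/jik/fledog, pluni) => created
% 3. arbor expunge(/jik/fledog) => ok
% 4. arbor expunge(/jik) => ok
% 5. arbor etch(/snumo, vuvu) => created
% 6. arbor etch(/fle, wuka) => created
% 7. arbor dig(/bogra/ropras) => ToolError: no parent
% 8. arbor openup(/fle) => wuka
% 9. arbor etch(/gril_ast, tramu) => created
% 10. arbor rehome(/snumo, /facra) => ok

Answer: {fle=wuka, snumo=vuvu}


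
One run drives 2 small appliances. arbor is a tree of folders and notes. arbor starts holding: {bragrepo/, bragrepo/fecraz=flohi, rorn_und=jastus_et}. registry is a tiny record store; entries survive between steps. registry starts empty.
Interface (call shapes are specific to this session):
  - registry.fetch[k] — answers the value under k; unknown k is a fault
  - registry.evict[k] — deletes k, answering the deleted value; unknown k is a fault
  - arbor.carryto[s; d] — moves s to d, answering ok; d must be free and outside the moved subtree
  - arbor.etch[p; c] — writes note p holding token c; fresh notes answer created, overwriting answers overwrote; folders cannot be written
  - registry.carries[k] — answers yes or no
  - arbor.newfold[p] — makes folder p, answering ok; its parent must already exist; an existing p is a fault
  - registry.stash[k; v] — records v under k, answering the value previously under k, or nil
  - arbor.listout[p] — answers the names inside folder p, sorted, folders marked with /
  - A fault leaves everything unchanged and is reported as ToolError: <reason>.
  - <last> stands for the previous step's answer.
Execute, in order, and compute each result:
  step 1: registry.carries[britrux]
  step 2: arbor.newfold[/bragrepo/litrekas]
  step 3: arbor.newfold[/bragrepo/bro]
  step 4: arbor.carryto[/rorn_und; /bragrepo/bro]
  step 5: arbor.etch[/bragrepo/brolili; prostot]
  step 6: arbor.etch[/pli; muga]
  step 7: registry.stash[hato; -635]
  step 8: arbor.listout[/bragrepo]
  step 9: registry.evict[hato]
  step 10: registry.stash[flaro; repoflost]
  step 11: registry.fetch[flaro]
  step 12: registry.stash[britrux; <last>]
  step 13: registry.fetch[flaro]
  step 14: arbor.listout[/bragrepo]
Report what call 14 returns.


Answer: [bro/, brolili, fecraz, litrekas/]

Derivation:
> registry.carries k: britrux
:: no
> arbor.newfold p: /bragrepo/litrekas
:: ok
> arbor.newfold p: /bragrepo/bro
:: ok
> arbor.carryto s: /rorn_und d: /bragrepo/bro
:: ToolError: exists
> arbor.etch p: /bragrepo/brolili c: prostot
:: created
> arbor.etch p: /pli c: muga
:: created
> registry.stash k: hato v: -635
:: nil
> arbor.listout p: /bragrepo
:: [bro/, brolili, fecraz, litrekas/]
> registry.evict k: hato
:: -635
> registry.stash k: flaro v: repoflost
:: nil
> registry.fetch k: flaro
:: repoflost
> registry.stash k: britrux v: <last>
:: nil
> registry.fetch k: flaro
:: repoflost
> arbor.listout p: /bragrepo
:: [bro/, brolili, fecraz, litrekas/]


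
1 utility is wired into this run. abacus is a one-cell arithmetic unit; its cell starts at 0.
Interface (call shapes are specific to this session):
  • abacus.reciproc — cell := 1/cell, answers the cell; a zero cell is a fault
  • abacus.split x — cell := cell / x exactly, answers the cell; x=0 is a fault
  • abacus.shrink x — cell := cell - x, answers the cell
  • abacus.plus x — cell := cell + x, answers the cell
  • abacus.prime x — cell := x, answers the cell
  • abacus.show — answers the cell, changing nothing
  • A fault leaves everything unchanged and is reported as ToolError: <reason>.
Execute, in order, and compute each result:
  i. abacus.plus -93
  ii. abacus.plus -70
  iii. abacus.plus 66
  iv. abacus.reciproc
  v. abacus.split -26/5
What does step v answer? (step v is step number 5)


I try abacus.plus using x='-93', which returns -93.
I use abacus.plus using x='-70', which returns -163.
Using abacus.plus using x='66': -97.
I run abacus.reciproc: -1/97.
Now I run abacus.split using x='-26/5', → 5/2522.

Answer: 5/2522


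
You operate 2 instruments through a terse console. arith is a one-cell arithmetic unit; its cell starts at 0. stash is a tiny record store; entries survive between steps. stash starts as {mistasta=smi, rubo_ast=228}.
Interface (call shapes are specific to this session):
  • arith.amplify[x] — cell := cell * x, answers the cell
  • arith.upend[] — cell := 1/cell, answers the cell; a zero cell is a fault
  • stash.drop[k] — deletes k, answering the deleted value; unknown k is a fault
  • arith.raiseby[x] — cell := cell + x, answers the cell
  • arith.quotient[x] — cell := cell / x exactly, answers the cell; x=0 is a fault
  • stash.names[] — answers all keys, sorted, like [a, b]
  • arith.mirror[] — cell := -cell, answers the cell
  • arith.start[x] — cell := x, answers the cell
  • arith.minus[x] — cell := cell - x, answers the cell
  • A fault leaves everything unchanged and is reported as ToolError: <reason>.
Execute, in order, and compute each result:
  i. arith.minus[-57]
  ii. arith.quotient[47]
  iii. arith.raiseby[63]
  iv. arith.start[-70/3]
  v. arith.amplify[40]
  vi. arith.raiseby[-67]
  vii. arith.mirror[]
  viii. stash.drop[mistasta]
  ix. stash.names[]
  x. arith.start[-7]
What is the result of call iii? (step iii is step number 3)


Answer: 3018/47

Derivation:
;; minus(x: -57) == 57
;; quotient(x: 47) == 57/47
;; raiseby(x: 63) == 3018/47
;; start(x: -70/3) == -70/3
;; amplify(x: 40) == -2800/3
;; raiseby(x: -67) == -3001/3
;; mirror() == 3001/3
;; drop(k: mistasta) == smi
;; names() == [rubo_ast]
;; start(x: -7) == -7


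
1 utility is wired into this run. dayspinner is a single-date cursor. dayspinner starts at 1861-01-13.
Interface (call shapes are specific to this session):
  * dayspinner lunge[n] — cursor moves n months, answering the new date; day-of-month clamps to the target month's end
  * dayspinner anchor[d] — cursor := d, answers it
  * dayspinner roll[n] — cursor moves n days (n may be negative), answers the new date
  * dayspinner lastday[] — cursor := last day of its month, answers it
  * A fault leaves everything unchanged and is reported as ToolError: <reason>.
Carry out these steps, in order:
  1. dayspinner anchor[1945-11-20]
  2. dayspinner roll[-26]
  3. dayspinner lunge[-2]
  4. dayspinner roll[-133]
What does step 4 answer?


>>> dayspinner anchor d=1945-11-20
:: 1945-11-20
>>> dayspinner roll n=-26
:: 1945-10-25
>>> dayspinner lunge n=-2
:: 1945-08-25
>>> dayspinner roll n=-133
:: 1945-04-14

Answer: 1945-04-14


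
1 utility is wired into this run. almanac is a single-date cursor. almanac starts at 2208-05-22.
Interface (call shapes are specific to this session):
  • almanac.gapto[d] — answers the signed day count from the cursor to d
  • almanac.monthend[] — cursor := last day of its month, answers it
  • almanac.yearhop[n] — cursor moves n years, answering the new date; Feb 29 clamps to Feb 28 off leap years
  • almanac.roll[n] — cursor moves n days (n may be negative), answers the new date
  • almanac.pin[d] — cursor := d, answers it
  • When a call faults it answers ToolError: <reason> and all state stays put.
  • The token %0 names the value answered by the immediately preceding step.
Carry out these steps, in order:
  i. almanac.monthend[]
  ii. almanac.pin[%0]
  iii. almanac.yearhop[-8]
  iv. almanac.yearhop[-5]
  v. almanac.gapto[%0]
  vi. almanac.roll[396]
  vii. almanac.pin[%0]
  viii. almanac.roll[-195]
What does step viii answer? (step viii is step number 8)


Answer: 2195-12-18

Derivation:
==> monthend()
<== 2208-05-31
==> pin(d→%0)
<== 2208-05-31
==> yearhop(n→-8)
<== 2200-05-31
==> yearhop(n→-5)
<== 2195-05-31
==> gapto(d→%0)
<== 0
==> roll(n→396)
<== 2196-06-30
==> pin(d→%0)
<== 2196-06-30
==> roll(n→-195)
<== 2195-12-18


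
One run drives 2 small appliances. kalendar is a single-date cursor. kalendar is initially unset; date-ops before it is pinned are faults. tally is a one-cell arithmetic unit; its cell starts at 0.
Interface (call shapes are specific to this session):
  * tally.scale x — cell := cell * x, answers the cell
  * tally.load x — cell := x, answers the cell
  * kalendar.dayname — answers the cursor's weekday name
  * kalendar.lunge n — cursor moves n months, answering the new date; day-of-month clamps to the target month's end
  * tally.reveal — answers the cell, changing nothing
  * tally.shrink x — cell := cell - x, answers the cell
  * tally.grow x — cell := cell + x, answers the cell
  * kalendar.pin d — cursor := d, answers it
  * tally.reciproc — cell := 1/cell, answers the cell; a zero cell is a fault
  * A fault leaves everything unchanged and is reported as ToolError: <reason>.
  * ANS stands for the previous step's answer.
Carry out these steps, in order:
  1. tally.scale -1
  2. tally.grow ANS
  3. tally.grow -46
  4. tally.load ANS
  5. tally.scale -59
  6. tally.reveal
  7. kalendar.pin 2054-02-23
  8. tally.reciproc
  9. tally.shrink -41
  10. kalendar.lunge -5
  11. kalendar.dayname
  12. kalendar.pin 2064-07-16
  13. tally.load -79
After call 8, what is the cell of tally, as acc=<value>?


Answer: acc=1/2714

Derivation:
·→ tally.scale(-1)
·← 0
·→ tally.grow(ANS)
·← 0
·→ tally.grow(-46)
·← -46
·→ tally.load(ANS)
·← -46
·→ tally.scale(-59)
·← 2714
·→ tally.reveal()
·← 2714
·→ kalendar.pin(2054-02-23)
·← 2054-02-23
·→ tally.reciproc()
·← 1/2714
·→ tally.shrink(-41)
·← 111275/2714
·→ kalendar.lunge(-5)
·← 2053-09-23
·→ kalendar.dayname()
·← Tuesday
·→ kalendar.pin(2064-07-16)
·← 2064-07-16
·→ tally.load(-79)
·← -79


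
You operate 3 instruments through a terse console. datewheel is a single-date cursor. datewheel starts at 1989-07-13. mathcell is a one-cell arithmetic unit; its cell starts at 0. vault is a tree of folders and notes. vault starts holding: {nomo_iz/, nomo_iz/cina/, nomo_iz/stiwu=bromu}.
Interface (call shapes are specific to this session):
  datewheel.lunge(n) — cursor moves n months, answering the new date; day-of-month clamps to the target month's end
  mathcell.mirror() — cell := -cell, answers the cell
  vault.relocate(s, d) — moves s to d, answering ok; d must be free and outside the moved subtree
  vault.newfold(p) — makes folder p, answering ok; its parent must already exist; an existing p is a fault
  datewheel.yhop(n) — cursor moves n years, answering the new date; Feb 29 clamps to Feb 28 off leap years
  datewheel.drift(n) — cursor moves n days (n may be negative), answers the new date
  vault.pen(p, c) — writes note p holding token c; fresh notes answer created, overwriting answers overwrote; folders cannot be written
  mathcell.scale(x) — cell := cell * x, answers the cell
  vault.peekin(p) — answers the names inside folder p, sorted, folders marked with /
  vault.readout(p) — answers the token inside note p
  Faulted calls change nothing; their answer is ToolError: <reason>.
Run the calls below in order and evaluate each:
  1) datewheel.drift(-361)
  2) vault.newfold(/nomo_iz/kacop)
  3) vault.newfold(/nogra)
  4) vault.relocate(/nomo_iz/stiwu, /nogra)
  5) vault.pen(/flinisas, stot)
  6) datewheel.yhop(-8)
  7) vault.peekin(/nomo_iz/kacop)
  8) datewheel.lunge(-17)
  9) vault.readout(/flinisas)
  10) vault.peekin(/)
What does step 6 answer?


Answer: 1980-07-17

Derivation:
-- 1. datewheel.drift(n: -361) : 1988-07-17
-- 2. vault.newfold(p: /nomo_iz/kacop) : ok
-- 3. vault.newfold(p: /nogra) : ok
-- 4. vault.relocate(s: /nomo_iz/stiwu, d: /nogra) : ToolError: exists
-- 5. vault.pen(p: /flinisas, c: stot) : created
-- 6. datewheel.yhop(n: -8) : 1980-07-17
-- 7. vault.peekin(p: /nomo_iz/kacop) : []
-- 8. datewheel.lunge(n: -17) : 1979-02-17
-- 9. vault.readout(p: /flinisas) : stot
-- 10. vault.peekin(p: /) : [flinisas, nogra/, nomo_iz/]


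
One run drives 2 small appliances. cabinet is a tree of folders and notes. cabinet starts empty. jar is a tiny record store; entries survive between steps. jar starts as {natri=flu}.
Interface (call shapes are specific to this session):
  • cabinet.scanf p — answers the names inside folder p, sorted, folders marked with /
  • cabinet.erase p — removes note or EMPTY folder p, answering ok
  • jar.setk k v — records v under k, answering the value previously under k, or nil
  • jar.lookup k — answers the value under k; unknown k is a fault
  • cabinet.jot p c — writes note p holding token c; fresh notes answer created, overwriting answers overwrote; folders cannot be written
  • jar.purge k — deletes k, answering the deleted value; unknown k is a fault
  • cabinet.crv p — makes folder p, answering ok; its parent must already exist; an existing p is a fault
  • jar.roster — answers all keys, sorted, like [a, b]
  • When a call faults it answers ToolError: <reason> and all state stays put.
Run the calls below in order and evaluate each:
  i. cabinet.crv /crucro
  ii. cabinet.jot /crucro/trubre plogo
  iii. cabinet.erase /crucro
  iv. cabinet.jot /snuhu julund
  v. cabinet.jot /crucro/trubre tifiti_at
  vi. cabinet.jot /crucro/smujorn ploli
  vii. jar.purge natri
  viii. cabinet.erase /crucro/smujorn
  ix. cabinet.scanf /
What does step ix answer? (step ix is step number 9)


[in] cabinet.crv p: /crucro
= ok
[in] cabinet.jot p: /crucro/trubre c: plogo
= created
[in] cabinet.erase p: /crucro
= ToolError: not empty
[in] cabinet.jot p: /snuhu c: julund
= created
[in] cabinet.jot p: /crucro/trubre c: tifiti_at
= overwrote
[in] cabinet.jot p: /crucro/smujorn c: ploli
= created
[in] jar.purge k: natri
= flu
[in] cabinet.erase p: /crucro/smujorn
= ok
[in] cabinet.scanf p: /
= [crucro/, snuhu]

Answer: [crucro/, snuhu]


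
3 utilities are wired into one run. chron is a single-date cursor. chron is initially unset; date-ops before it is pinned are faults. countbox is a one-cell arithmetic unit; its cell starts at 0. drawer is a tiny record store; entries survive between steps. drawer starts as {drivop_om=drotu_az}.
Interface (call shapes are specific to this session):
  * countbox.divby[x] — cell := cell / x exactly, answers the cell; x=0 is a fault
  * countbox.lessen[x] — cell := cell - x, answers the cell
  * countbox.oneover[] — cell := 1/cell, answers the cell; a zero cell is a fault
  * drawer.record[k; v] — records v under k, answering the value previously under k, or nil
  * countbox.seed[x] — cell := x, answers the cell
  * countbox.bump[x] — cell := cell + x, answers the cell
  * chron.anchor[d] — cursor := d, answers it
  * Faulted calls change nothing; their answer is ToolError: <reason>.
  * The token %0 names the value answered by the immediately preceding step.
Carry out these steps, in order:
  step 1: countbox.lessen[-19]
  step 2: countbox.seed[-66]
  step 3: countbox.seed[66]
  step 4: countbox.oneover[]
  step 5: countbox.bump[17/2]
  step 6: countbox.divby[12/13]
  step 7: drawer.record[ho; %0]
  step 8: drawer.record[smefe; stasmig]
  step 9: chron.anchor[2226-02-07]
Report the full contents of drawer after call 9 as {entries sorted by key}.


Calling countbox.lessen(-19), giving 19.
Calling countbox.seed(-66), and see -66.
Next I call countbox.seed(66), yielding 66.
Then countbox.oneover(): 1/66.
Invoking countbox.bump(17/2), and get 281/33.
Now I run countbox.divby(12/13), yielding 3653/396.
Calling drawer.record(ho, %0): nil.
Invoking drawer.record(smefe, stasmig), → nil.
I use chron.anchor(2226-02-07), → 2226-02-07.

Answer: {drivop_om=drotu_az, ho=3653/396, smefe=stasmig}


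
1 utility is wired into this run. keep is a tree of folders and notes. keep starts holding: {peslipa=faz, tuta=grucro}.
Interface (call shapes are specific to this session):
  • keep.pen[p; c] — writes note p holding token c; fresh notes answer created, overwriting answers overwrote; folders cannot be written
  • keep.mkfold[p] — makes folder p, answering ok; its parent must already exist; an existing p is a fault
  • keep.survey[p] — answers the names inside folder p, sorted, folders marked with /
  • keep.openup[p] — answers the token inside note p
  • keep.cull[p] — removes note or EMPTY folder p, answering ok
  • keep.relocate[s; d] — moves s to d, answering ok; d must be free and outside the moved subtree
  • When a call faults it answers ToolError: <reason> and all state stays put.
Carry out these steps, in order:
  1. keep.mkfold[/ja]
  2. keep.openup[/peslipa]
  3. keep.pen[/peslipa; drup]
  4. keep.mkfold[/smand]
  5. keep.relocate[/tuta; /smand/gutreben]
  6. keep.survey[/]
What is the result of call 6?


# keep.mkfold(p→/ja) == ok
# keep.openup(p→/peslipa) == faz
# keep.pen(p→/peslipa, c→drup) == overwrote
# keep.mkfold(p→/smand) == ok
# keep.relocate(s→/tuta, d→/smand/gutreben) == ok
# keep.survey(p→/) == [ja/, peslipa, smand/]

Answer: [ja/, peslipa, smand/]


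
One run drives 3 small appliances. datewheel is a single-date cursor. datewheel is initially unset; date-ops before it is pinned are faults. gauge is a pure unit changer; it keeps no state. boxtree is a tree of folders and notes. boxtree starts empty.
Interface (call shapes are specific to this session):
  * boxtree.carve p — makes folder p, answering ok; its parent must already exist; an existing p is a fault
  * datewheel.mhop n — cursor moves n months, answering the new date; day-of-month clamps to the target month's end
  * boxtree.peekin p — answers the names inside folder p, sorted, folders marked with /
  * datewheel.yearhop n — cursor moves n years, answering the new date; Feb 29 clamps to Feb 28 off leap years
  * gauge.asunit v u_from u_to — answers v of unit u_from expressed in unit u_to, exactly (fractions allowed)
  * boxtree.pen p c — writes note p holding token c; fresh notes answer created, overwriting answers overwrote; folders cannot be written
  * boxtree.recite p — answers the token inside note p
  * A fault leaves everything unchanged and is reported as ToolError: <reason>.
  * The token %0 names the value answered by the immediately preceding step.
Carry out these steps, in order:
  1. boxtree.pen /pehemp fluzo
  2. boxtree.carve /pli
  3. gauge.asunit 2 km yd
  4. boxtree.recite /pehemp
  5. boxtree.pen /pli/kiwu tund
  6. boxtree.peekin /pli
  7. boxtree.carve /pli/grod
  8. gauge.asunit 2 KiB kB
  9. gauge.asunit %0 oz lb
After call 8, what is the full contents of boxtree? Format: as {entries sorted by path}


[in] pen p→/pehemp c→fluzo
[out] created
[in] carve p→/pli
[out] ok
[in] asunit v→2 u_from→km u_to→yd
[out] 2500000/1143
[in] recite p→/pehemp
[out] fluzo
[in] pen p→/pli/kiwu c→tund
[out] created
[in] peekin p→/pli
[out] [kiwu]
[in] carve p→/pli/grod
[out] ok
[in] asunit v→2 u_from→KiB u_to→kB
[out] 256/125
[in] asunit v→%0 u_from→oz u_to→lb
[out] 16/125

Answer: {pehemp=fluzo, pli/, pli/grod/, pli/kiwu=tund}
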